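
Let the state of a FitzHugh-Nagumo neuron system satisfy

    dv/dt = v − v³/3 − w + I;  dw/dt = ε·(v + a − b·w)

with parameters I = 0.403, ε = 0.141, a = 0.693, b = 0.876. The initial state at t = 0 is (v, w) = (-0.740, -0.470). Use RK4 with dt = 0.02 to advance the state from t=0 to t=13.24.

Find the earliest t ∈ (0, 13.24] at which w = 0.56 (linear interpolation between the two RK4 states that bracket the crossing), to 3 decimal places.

t = 5.035

t=0.000: state=(-0.740, -0.470)
step 1 (dt=0.02): k1=(0.268, 0.051), k2=(0.269, 0.052), k3=(0.269, 0.052), k4=(0.269, 0.052); state += dt/6·(k1+2k2+2k3+k4)
t=0.020: state=(-0.735, -0.469)
t=0.040: state=(-0.729, -0.468)
t=0.060: state=(-0.724, -0.467)
continuing one RK4 step at a time; state shown every 25 steps (Δt=0.5):
t=0.500: state=(-0.595, -0.440)
t=1.000: state=(-0.414, -0.401)
t=1.500: state=(-0.168, -0.350)
t=2.000: state=(0.192, -0.282)
t=2.500: state=(0.712, -0.187)
t=3.000: state=(1.296, -0.059)
t=3.500: state=(1.664, 0.095)
t=4.000: state=(1.774, 0.255)
t=4.500: state=(1.765, 0.409)
t=5.000: state=(1.716, 0.551)
t=5.020: state=(1.714, 0.556)
next step: t=5.040: state=(1.711, 0.561) — w has crossed 0.56
linear interpolation between t=5.020 (0.55594) and t=5.040 (0.56134) → t≈5.035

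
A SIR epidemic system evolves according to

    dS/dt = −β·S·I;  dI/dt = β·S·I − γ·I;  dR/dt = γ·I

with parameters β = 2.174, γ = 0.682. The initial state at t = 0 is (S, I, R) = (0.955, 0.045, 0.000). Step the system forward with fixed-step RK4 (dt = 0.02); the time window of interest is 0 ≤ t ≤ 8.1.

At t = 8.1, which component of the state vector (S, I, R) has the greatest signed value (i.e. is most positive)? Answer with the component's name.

largest component: R

t=0.000: state=(0.955, 0.045, 0.000)
step 1 (dt=0.02): k1=(-0.093, 0.063, 0.031), k2=(-0.095, 0.064, 0.031), k3=(-0.095, 0.064, 0.031), k4=(-0.096, 0.064, 0.032); state += dt/6·(k1+2k2+2k3+k4)
t=0.020: state=(0.953, 0.046, 0.001)
t=0.040: state=(0.951, 0.048, 0.001)
t=0.060: state=(0.949, 0.049, 0.002)
continuing one RK4 step at a time; state shown every 25 steps (Δt=0.5):
t=0.500: state=(0.891, 0.088, 0.022)
t=1.000: state=(0.782, 0.155, 0.063)
t=1.500: state=(0.632, 0.239, 0.130)
t=2.000: state=(0.468, 0.308, 0.224)
t=2.500: state=(0.328, 0.337, 0.335)
t=3.000: state=(0.229, 0.323, 0.449)
t=3.500: state=(0.164, 0.283, 0.552)
t=4.000: state=(0.124, 0.235, 0.641)
t=4.500: state=(0.098, 0.189, 0.713)
t=5.000: state=(0.082, 0.148, 0.770)
t=5.500: state=(0.071, 0.114, 0.815)
t=6.000: state=(0.064, 0.087, 0.849)
t=6.500: state=(0.059, 0.066, 0.875)
t=7.000: state=(0.055, 0.050, 0.895)
t=7.500: state=(0.053, 0.038, 0.910)
t=8.000: state=(0.051, 0.028, 0.921)
t=8.100: state=(0.050, 0.027, 0.923)
compare at T: S=0.050, I=0.027, R=0.923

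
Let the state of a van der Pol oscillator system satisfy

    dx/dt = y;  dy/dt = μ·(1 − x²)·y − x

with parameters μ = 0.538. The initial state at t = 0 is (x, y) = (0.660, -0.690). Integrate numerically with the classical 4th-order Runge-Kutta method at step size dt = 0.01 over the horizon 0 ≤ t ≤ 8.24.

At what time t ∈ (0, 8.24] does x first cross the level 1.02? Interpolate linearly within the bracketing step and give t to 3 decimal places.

t=0.000: state=(0.660, -0.690)
step 1 (dt=0.01): k1=(-0.690, -0.870), k2=(-0.694, -0.869), k3=(-0.694, -0.869), k4=(-0.699, -0.869); state += dt/6·(k1+2k2+2k3+k4)
t=0.010: state=(0.653, -0.699)
t=0.020: state=(0.646, -0.707)
t=0.030: state=(0.639, -0.716)
continuing one RK4 step at a time; state shown every 50 steps (Δt=0.5):
t=0.500: state=(0.209, -1.109)
t=1.000: state=(-0.427, -1.387)
t=1.500: state=(-1.089, -1.141)
t=2.000: state=(-1.472, -0.350)
t=2.500: state=(-1.453, 0.385)
t=3.000: state=(-1.121, 0.921)
t=3.500: state=(-0.534, 1.436)
t=4.000: state=(0.315, 1.925)
t=4.360: state=(1.018, 1.879)
next step: t=4.370: state=(1.037, 1.869) — x has crossed 1.02
linear interpolation between t=4.360 (1.01808) and t=4.370 (1.03682) → t≈4.361

t = 4.361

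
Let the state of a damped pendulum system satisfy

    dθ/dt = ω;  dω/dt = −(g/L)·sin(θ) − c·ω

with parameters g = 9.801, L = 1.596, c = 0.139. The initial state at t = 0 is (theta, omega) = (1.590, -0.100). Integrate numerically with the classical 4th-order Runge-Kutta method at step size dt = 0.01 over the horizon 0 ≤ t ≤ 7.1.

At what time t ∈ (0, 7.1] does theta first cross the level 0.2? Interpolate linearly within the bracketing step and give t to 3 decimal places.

t = 0.691

t=0.000: state=(1.590, -0.100)
step 1 (dt=0.01): k1=(-0.100, -6.126), k2=(-0.131, -6.122), k3=(-0.131, -6.122), k4=(-0.161, -6.118); state += dt/6·(k1+2k2+2k3+k4)
t=0.010: state=(1.589, -0.161)
t=0.020: state=(1.587, -0.222)
t=0.030: state=(1.584, -0.283)
continuing one RK4 step at a time; state shown every 25 steps (Δt=0.25):
t=0.250: state=(1.376, -1.600)
t=0.500: state=(0.807, -2.883)
t=0.690: state=(0.203, -3.363)
next step: t=0.700: state=(0.170, -3.369) — theta has crossed 0.2
linear interpolation between t=0.690 (0.20338) and t=0.700 (0.16972) → t≈0.691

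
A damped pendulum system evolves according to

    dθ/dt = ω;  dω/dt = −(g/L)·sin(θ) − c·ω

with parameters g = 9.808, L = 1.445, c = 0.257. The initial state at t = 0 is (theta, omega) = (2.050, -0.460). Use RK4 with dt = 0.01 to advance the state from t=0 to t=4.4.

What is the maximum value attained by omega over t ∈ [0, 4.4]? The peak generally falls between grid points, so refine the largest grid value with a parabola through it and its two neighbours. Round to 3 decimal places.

t=0.000: state=(2.050, -0.460)
step 1 (dt=0.01): k1=(-0.460, -5.905), k2=(-0.490, -5.904), k3=(-0.490, -5.905), k4=(-0.519, -5.905); state += dt/6·(k1+2k2+2k3+k4)
t=0.010: state=(2.045, -0.519)
t=0.020: state=(2.040, -0.578)
t=0.030: state=(2.034, -0.637)
continuing one RK4 step at a time; state shown every 20 steps (Δt=0.2):
t=0.200: state=(1.839, -1.657)
t=0.400: state=(1.384, -2.883)
t=0.600: state=(0.701, -3.869)
t=0.800: state=(-0.108, -4.050)
t=1.000: state=(-0.851, -3.231)
t=1.200: state=(-1.366, -1.884)
t=1.400: state=(-1.601, -0.472)
t=1.600: state=(-1.559, 0.874)
t=1.800: state=(-1.256, 2.135)
t=2.000: state=(-0.722, 3.131)
t=2.200: state=(-0.049, 3.465)
t=2.400: state=(0.604, 2.921)
t=2.600: state=(1.080, 1.778)
t=2.800: state=(1.303, 0.452)
t=3.000: state=(1.262, -0.847)
t=3.200: state=(0.974, -2.001)
t=3.400: state=(0.486, -2.785)
t=3.600: state=(-0.095, -2.899)
t=3.800: state=(-0.623, -2.278)
t=4.000: state=(-0.976, -1.203)
t=4.200: state=(-1.095, 0.009)
t=4.400: state=(-0.976, 1.159)
largest grid value and its neighbours: omega(2.170)=3.47163, omega(2.180)=3.47187, omega(2.190)=3.46976
parabola through these three points peaks at t≈2.176 with omega≈3.47205

max omega = 3.472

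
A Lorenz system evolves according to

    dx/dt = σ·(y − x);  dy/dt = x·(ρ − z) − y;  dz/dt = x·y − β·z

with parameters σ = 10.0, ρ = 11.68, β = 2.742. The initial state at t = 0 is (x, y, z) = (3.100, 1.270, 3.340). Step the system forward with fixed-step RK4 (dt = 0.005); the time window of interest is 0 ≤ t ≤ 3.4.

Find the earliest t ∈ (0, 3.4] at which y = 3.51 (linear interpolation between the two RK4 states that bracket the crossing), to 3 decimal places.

t = 0.108

t=0.000: state=(3.100, 1.270, 3.340)
step 1 (dt=0.005): k1=(-18.300, 24.584, -5.221), k2=(-17.228, 24.181, -5.056), k3=(-17.265, 24.203, -5.057), k4=(-16.227, 23.819, -4.897); state += dt/6·(k1+2k2+2k3+k4)
t=0.005: state=(3.014, 1.391, 3.315)
t=0.010: state=(2.937, 1.508, 3.291)
t=0.015: state=(2.871, 1.622, 3.269)
t=0.105: state=(2.759, 3.446, 3.104)
next step: t=0.110: state=(2.795, 3.547, 3.110) — y has crossed 3.51
linear interpolation between t=0.105 (3.44567) and t=0.110 (3.54722) → t≈0.108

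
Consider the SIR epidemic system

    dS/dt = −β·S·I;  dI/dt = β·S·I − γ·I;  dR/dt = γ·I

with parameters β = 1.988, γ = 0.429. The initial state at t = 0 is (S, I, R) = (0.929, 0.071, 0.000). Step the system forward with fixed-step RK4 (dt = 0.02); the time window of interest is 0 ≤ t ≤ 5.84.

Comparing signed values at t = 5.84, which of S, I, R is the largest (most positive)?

largest component: R

t=0.000: state=(0.929, 0.071, 0.000)
step 1 (dt=0.02): k1=(-0.131, 0.101, 0.030), k2=(-0.133, 0.102, 0.031), k3=(-0.133, 0.102, 0.031), k4=(-0.135, 0.103, 0.031); state += dt/6·(k1+2k2+2k3+k4)
t=0.020: state=(0.926, 0.073, 0.001)
t=0.040: state=(0.924, 0.075, 0.001)
t=0.060: state=(0.921, 0.077, 0.002)
continuing one RK4 step at a time; state shown every 10 steps (Δt=0.2):
t=0.200: state=(0.899, 0.094, 0.007)
t=0.400: state=(0.862, 0.122, 0.016)
t=0.600: state=(0.815, 0.156, 0.028)
t=0.800: state=(0.760, 0.197, 0.043)
t=1.000: state=(0.697, 0.241, 0.062)
t=1.200: state=(0.627, 0.288, 0.085)
t=1.400: state=(0.554, 0.334, 0.111)
t=1.600: state=(0.481, 0.377, 0.142)
t=1.800: state=(0.411, 0.413, 0.176)
t=2.000: state=(0.347, 0.441, 0.213)
t=2.200: state=(0.290, 0.459, 0.251)
t=2.400: state=(0.241, 0.468, 0.291)
t=2.600: state=(0.200, 0.469, 0.331)
t=2.800: state=(0.166, 0.462, 0.371)
t=3.000: state=(0.139, 0.451, 0.410)
t=3.200: state=(0.116, 0.435, 0.448)
t=3.400: state=(0.098, 0.417, 0.485)
t=3.600: state=(0.083, 0.397, 0.520)
t=3.800: state=(0.072, 0.375, 0.553)
t=4.000: state=(0.062, 0.354, 0.584)
t=4.200: state=(0.054, 0.332, 0.614)
t=4.400: state=(0.048, 0.311, 0.641)
t=4.600: state=(0.042, 0.291, 0.667)
t=4.800: state=(0.038, 0.271, 0.691)
t=5.000: state=(0.034, 0.252, 0.714)
t=5.200: state=(0.031, 0.235, 0.735)
t=5.400: state=(0.028, 0.218, 0.754)
t=5.600: state=(0.026, 0.202, 0.772)
t=5.800: state=(0.024, 0.187, 0.789)
t=5.840: state=(0.024, 0.184, 0.792)
compare at T: S=0.024, I=0.184, R=0.792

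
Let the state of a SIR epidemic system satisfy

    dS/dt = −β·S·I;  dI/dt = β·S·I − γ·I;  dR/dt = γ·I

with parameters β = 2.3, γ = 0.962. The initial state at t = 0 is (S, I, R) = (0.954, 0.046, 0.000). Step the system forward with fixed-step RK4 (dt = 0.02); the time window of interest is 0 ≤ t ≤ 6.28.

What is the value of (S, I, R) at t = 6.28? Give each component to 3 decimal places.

(S, I, R) = (0.130, 0.036, 0.834)

t=0.000: state=(0.954, 0.046, 0.000)
step 1 (dt=0.02): k1=(-0.101, 0.057, 0.044), k2=(-0.102, 0.057, 0.045), k3=(-0.102, 0.057, 0.045), k4=(-0.103, 0.058, 0.045); state += dt/6·(k1+2k2+2k3+k4)
t=0.020: state=(0.952, 0.047, 0.001)
t=0.040: state=(0.950, 0.048, 0.002)
t=0.060: state=(0.948, 0.050, 0.003)
continuing one RK4 step at a time; state shown every 25 steps (Δt=0.5):
t=0.500: state=(0.888, 0.082, 0.030)
t=1.000: state=(0.785, 0.133, 0.082)
t=1.500: state=(0.652, 0.189, 0.159)
t=2.000: state=(0.512, 0.228, 0.261)
t=2.500: state=(0.391, 0.236, 0.373)
t=3.000: state=(0.301, 0.216, 0.483)
t=3.500: state=(0.239, 0.182, 0.579)
t=4.000: state=(0.198, 0.144, 0.658)
t=4.500: state=(0.171, 0.110, 0.719)
t=5.000: state=(0.153, 0.082, 0.765)
t=5.500: state=(0.141, 0.060, 0.799)
t=6.000: state=(0.133, 0.043, 0.823)
t=6.280: state=(0.130, 0.036, 0.834)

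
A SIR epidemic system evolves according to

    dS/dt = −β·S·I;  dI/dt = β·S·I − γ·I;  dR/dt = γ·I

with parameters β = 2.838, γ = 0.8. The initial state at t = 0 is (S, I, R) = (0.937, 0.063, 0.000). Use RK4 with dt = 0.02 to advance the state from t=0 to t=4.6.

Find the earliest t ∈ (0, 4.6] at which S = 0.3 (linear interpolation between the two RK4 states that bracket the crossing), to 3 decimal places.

t = 1.725

t=0.000: state=(0.937, 0.063, 0.000)
step 1 (dt=0.02): k1=(-0.168, 0.117, 0.050), k2=(-0.170, 0.119, 0.051), k3=(-0.170, 0.119, 0.051), k4=(-0.173, 0.121, 0.052); state += dt/6·(k1+2k2+2k3+k4)
t=0.020: state=(0.934, 0.065, 0.001)
t=0.040: state=(0.930, 0.068, 0.002)
t=0.060: state=(0.926, 0.070, 0.003)
continuing one RK4 step at a time; state shown every 10 steps (Δt=0.2):
t=0.200: state=(0.897, 0.090, 0.012)
t=0.400: state=(0.844, 0.126, 0.029)
t=0.600: state=(0.776, 0.171, 0.053)
t=0.800: state=(0.695, 0.221, 0.084)
t=1.000: state=(0.604, 0.272, 0.124)
t=1.200: state=(0.511, 0.318, 0.171)
t=1.400: state=(0.422, 0.353, 0.225)
t=1.600: state=(0.343, 0.374, 0.283)
t=1.720: state=(0.302, 0.379, 0.320)
next step: t=1.740: state=(0.295, 0.379, 0.326) — S has crossed 0.3
linear interpolation between t=1.720 (0.30153) and t=1.740 (0.29511) → t≈1.725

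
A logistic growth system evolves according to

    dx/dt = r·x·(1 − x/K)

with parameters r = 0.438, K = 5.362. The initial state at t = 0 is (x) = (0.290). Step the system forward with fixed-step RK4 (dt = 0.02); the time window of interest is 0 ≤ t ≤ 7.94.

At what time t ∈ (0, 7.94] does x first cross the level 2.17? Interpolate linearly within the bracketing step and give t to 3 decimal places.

t=0.000: state=(0.290)
step 1 (dt=0.02): k1=(0.120), k2=(0.121), k3=(0.121), k4=(0.121); state += dt/6·(k1+2k2+2k3+k4)
t=0.020: state=(0.292)
t=0.040: state=(0.295)
t=0.060: state=(0.297)
continuing one RK4 step at a time; state shown every 25 steps (Δt=0.5):
t=0.500: state=(0.356)
t=1.000: state=(0.436)
t=1.500: state=(0.533)
t=2.000: state=(0.647)
t=2.500: state=(0.783)
t=3.000: state=(0.941)
t=3.500: state=(1.123)
t=4.000: state=(1.329)
t=4.500: state=(1.560)
t=5.000: state=(1.813)
t=5.500: state=(2.084)
t=5.640: state=(2.163)
next step: t=5.660: state=(2.174) — x has crossed 2.17
linear interpolation between t=5.640 (2.16307) and t=5.660 (2.17438) → t≈5.652

t = 5.652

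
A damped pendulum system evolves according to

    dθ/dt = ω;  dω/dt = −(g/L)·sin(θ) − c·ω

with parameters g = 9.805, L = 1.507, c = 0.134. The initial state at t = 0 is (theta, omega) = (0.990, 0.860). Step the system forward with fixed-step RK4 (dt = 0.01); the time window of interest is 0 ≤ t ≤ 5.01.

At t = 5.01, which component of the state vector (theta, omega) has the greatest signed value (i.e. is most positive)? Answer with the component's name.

largest component: omega

t=0.000: state=(0.990, 0.860)
step 1 (dt=0.01): k1=(0.860, -5.555), k2=(0.832, -5.566), k3=(0.832, -5.566), k4=(0.804, -5.577); state += dt/6·(k1+2k2+2k3+k4)
t=0.010: state=(0.998, 0.804)
t=0.020: state=(1.006, 0.748)
t=0.030: state=(1.013, 0.692)
continuing one RK4 step at a time; state shown every 20 steps (Δt=0.2):
t=0.200: state=(1.049, -0.269)
t=0.400: state=(0.887, -1.331)
t=0.600: state=(0.534, -2.141)
t=0.800: state=(0.063, -2.463)
t=1.000: state=(-0.410, -2.171)
t=1.200: state=(-0.772, -1.387)
t=1.400: state=(-0.949, -0.364)
t=1.600: state=(-0.916, 0.690)
t=1.800: state=(-0.683, 1.603)
t=2.000: state=(-0.298, 2.171)
t=2.200: state=(0.150, 2.207)
t=2.400: state=(0.549, 1.701)
t=2.600: state=(0.807, 0.838)
t=2.800: state=(0.875, -0.155)
t=3.000: state=(0.748, -1.095)
t=3.200: state=(0.453, -1.801)
t=3.400: state=(0.057, -2.079)
t=3.600: state=(-0.343, -1.836)
t=3.800: state=(-0.649, -1.165)
t=4.000: state=(-0.795, -0.272)
t=4.200: state=(-0.756, 0.648)
t=4.400: state=(-0.545, 1.420)
t=4.600: state=(-0.210, 1.861)
t=4.800: state=(0.168, 1.837)
t=5.000: state=(0.494, 1.363)
t=5.010: state=(0.508, 1.330)
compare at T: theta=0.508, omega=1.330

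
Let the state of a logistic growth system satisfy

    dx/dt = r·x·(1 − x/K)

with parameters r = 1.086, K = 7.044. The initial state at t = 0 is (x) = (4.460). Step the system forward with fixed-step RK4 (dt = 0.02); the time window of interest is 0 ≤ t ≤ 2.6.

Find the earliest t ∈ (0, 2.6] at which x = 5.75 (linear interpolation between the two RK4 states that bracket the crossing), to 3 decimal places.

t=0.000: state=(4.460)
step 1 (dt=0.02): k1=(1.777), k2=(1.772), k3=(1.772), k4=(1.766); state += dt/6·(k1+2k2+2k3+k4)
t=0.020: state=(4.495)
t=0.040: state=(4.531)
t=0.060: state=(4.566)
continuing one RK4 step at a time; state shown every 5 steps (Δt=0.1):
t=0.100: state=(4.635)
t=0.200: state=(4.804)
t=0.300: state=(4.967)
t=0.400: state=(5.122)
t=0.500: state=(5.270)
t=0.600: state=(5.410)
t=0.700: state=(5.543)
t=0.800: state=(5.667)
t=0.860: state=(5.738)
next step: t=0.880: state=(5.761) — x has crossed 5.75
linear interpolation between t=0.860 (5.73760) and t=0.880 (5.76056) → t≈0.871

t = 0.871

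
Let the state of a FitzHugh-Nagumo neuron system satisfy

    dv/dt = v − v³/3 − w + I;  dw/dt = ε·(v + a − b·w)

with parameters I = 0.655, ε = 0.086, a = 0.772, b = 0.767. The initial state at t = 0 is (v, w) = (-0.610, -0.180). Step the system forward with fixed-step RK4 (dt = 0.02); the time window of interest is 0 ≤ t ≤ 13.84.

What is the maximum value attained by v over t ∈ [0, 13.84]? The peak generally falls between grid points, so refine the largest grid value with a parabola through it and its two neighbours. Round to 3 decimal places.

t=0.000: state=(-0.610, -0.180)
step 1 (dt=0.02): k1=(0.301, 0.026), k2=(0.302, 0.026), k3=(0.302, 0.026), k4=(0.304, 0.026); state += dt/6·(k1+2k2+2k3+k4)
t=0.020: state=(-0.604, -0.179)
t=0.040: state=(-0.598, -0.179)
t=0.060: state=(-0.592, -0.178)
continuing one RK4 step at a time; state shown every 25 steps (Δt=0.5):
t=0.500: state=(-0.435, -0.164)
t=1.000: state=(-0.184, -0.139)
t=1.500: state=(0.202, -0.102)
t=2.000: state=(0.781, -0.046)
t=2.500: state=(1.420, 0.035)
t=3.000: state=(1.787, 0.136)
t=3.500: state=(1.887, 0.242)
t=4.000: state=(1.886, 0.347)
t=4.500: state=(1.857, 0.448)
t=5.000: state=(1.820, 0.544)
t=5.500: state=(1.780, 0.635)
t=6.000: state=(1.740, 0.721)
t=6.500: state=(1.699, 0.803)
t=7.000: state=(1.657, 0.881)
t=7.500: state=(1.614, 0.954)
t=8.000: state=(1.570, 1.023)
t=8.500: state=(1.525, 1.088)
t=9.000: state=(1.479, 1.149)
t=9.500: state=(1.432, 1.206)
t=10.000: state=(1.382, 1.259)
t=10.500: state=(1.330, 1.308)
t=11.000: state=(1.275, 1.353)
t=11.500: state=(1.215, 1.395)
t=12.000: state=(1.151, 1.432)
t=12.500: state=(1.080, 1.466)
t=13.000: state=(1.000, 1.495)
t=13.500: state=(0.905, 1.519)
t=13.840: state=(0.830, 1.533)
largest grid value and its neighbours: v(3.700)=1.89298, v(3.720)=1.89299, v(3.740)=1.89291
parabola through these three points peaks at t≈3.710 with v≈1.89300

max v = 1.893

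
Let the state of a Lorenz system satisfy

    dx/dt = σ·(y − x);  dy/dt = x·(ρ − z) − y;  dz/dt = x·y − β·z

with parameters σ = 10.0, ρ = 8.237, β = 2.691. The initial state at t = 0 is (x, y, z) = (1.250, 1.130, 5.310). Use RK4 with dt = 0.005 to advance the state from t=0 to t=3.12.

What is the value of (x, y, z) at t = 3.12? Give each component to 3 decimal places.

t=0.000: state=(1.250, 1.130, 5.310)
step 1 (dt=0.005): k1=(-1.200, 2.529, -12.877), k2=(-1.107, 2.554, -12.786), k3=(-1.108, 2.554, -12.786), k4=(-1.017, 2.579, -12.695); state += dt/6·(k1+2k2+2k3+k4)
t=0.005: state=(1.244, 1.143, 5.246)
t=0.010: state=(1.240, 1.156, 5.183)
t=0.015: state=(1.236, 1.169, 5.121)
continuing one RK4 step at a time; state shown every 40 steps (Δt=0.2):
t=0.200: state=(1.541, 1.898, 3.412)
t=0.400: state=(2.692, 3.513, 2.885)
t=0.600: state=(4.806, 6.003, 4.588)
t=0.800: state=(6.404, 6.455, 8.701)
t=1.000: state=(4.947, 3.822, 9.653)
t=1.200: state=(3.258, 2.804, 7.527)
t=1.400: state=(3.045, 3.229, 5.783)
t=1.600: state=(3.814, 4.357, 5.391)
t=1.800: state=(4.940, 5.417, 6.594)
t=2.000: state=(5.292, 5.121, 8.220)
t=2.200: state=(4.522, 4.058, 8.252)
t=2.400: state=(3.848, 3.683, 7.220)
t=2.600: state=(3.865, 4.025, 6.466)
t=2.800: state=(4.351, 4.633, 6.549)
t=3.000: state=(4.791, 4.903, 7.277)
t=3.120: state=(4.819, 4.756, 7.664)

(x, y, z) = (4.819, 4.756, 7.664)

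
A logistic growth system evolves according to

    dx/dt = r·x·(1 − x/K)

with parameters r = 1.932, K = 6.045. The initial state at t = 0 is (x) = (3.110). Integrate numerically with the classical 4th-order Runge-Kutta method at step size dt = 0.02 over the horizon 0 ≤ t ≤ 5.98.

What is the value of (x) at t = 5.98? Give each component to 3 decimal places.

(x) = (6.045)

t=0.000: state=(3.110)
step 1 (dt=0.02): k1=(2.917), k2=(2.915), k3=(2.915), k4=(2.913); state += dt/6·(k1+2k2+2k3+k4)
t=0.020: state=(3.168)
t=0.040: state=(3.227)
t=0.060: state=(3.285)
continuing one RK4 step at a time; state shown every 10 steps (Δt=0.2):
t=0.200: state=(3.683)
t=0.400: state=(4.210)
t=0.600: state=(4.664)
t=0.800: state=(5.033)
t=1.000: state=(5.318)
t=1.200: state=(5.531)
t=1.400: state=(5.686)
t=1.600: state=(5.796)
t=1.800: state=(5.874)
t=2.000: state=(5.928)
t=2.200: state=(5.965)
t=2.400: state=(5.990)
t=2.600: state=(6.008)
t=2.800: state=(6.020)
t=3.000: state=(6.028)
t=3.200: state=(6.033)
t=3.400: state=(6.037)
t=3.600: state=(6.040)
t=3.800: state=(6.041)
t=4.000: state=(6.042)
t=4.200: state=(6.043)
t=4.400: state=(6.044)
t=4.600: state=(6.044)
t=4.800: state=(6.044)
t=5.000: state=(6.045)
t=5.200: state=(6.045)
t=5.400: state=(6.045)
t=5.600: state=(6.045)
t=5.800: state=(6.045)
t=5.980: state=(6.045)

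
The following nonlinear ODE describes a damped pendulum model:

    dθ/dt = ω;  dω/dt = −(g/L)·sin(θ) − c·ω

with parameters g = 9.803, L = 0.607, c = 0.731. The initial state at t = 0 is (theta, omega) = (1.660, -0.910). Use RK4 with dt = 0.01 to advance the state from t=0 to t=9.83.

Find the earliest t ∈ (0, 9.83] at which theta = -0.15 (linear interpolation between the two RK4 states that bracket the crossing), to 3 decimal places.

t=0.000: state=(1.660, -0.910)
step 1 (dt=0.01): k1=(-0.910, -15.420), k2=(-0.987, -15.371), k3=(-0.987, -15.371), k4=(-1.064, -15.322); state += dt/6·(k1+2k2+2k3+k4)
t=0.010: state=(1.650, -1.064)
t=0.020: state=(1.639, -1.216)
t=0.030: state=(1.626, -1.368)
t=0.470: state=(-0.105, -4.990)
next step: t=0.480: state=(-0.155, -4.933) — theta has crossed -0.15
linear interpolation between t=0.470 (-0.10518) and t=0.480 (-0.15480) → t≈0.479

t = 0.479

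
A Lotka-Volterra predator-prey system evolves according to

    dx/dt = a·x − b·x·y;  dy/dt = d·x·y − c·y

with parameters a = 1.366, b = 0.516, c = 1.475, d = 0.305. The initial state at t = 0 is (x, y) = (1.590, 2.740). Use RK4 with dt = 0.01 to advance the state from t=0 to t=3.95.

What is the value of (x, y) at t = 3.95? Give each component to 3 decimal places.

t=0.000: state=(1.590, 2.740)
step 1 (dt=0.01): k1=(-0.076, -2.713), k2=(-0.065, -2.700), k3=(-0.065, -2.700), k4=(-0.054, -2.687); state += dt/6·(k1+2k2+2k3+k4)
t=0.010: state=(1.589, 2.713)
t=0.020: state=(1.589, 2.686)
t=0.030: state=(1.589, 2.660)
continuing one RK4 step at a time; state shown every 20 steps (Δt=0.2):
t=0.200: state=(1.617, 2.249)
t=0.400: state=(1.721, 1.853)
t=0.600: state=(1.899, 1.540)
t=0.800: state=(2.157, 1.297)
t=1.000: state=(2.505, 1.113)
t=1.200: state=(2.956, 0.978)
t=1.400: state=(3.530, 0.887)
t=1.600: state=(4.245, 0.836)
t=1.800: state=(5.122, 0.828)
t=2.000: state=(6.170, 0.869)
t=2.200: state=(7.376, 0.977)
t=2.400: state=(8.679, 1.187)
t=2.600: state=(9.915, 1.560)
t=2.800: state=(10.767, 2.189)
t=3.000: state=(10.769, 3.161)
t=3.200: state=(9.589, 4.406)
t=3.400: state=(7.518, 5.541)
t=3.600: state=(5.384, 6.105)
t=3.800: state=(3.772, 5.990)
t=3.950: state=(2.953, 5.593)

(x, y) = (2.953, 5.593)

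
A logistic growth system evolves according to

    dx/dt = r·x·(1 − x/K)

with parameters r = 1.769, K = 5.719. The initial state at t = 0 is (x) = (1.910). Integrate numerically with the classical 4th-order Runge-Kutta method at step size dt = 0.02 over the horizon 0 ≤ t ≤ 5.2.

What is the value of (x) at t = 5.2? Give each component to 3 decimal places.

(x) = (5.718)

t=0.000: state=(1.910)
step 1 (dt=0.02): k1=(2.250), k2=(2.263), k3=(2.263), k4=(2.276); state += dt/6·(k1+2k2+2k3+k4)
t=0.020: state=(1.955)
t=0.040: state=(2.001)
t=0.060: state=(2.047)
continuing one RK4 step at a time; state shown every 10 steps (Δt=0.2):
t=0.200: state=(2.383)
t=0.400: state=(2.884)
t=0.600: state=(3.384)
t=0.800: state=(3.853)
t=1.000: state=(4.268)
t=1.200: state=(4.617)
t=1.400: state=(4.898)
t=1.600: state=(5.117)
t=1.800: state=(5.283)
t=2.000: state=(5.406)
t=2.200: state=(5.495)
t=2.400: state=(5.560)
t=2.600: state=(5.607)
t=2.800: state=(5.640)
t=3.000: state=(5.663)
t=3.200: state=(5.680)
t=3.400: state=(5.691)
t=3.600: state=(5.700)
t=3.800: state=(5.705)
t=4.000: state=(5.709)
t=4.200: state=(5.712)
t=4.400: state=(5.714)
t=4.600: state=(5.716)
t=4.800: state=(5.717)
t=5.000: state=(5.717)
t=5.200: state=(5.718)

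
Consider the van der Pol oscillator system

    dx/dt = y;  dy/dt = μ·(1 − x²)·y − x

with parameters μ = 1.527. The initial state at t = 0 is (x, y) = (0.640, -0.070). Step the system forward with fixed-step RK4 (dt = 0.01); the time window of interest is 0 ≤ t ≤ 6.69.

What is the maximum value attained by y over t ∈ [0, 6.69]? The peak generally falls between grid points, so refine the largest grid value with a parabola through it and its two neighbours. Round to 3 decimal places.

max y = 3.243

t=0.000: state=(0.640, -0.070)
step 1 (dt=0.01): k1=(-0.070, -0.703), k2=(-0.074, -0.706), k3=(-0.074, -0.706), k4=(-0.077, -0.709); state += dt/6·(k1+2k2+2k3+k4)
t=0.010: state=(0.639, -0.077)
t=0.020: state=(0.638, -0.084)
t=0.030: state=(0.638, -0.091)
continuing one RK4 step at a time; state shown every 25 steps (Δt=0.25):
t=0.250: state=(0.599, -0.264)
t=0.500: state=(0.504, -0.504)
t=0.750: state=(0.341, -0.816)
t=1.000: state=(0.087, -1.240)
t=1.250: state=(-0.289, -1.778)
t=1.500: state=(-0.792, -2.173)
t=1.750: state=(-1.310, -1.808)
t=2.000: state=(-1.642, -0.831)
t=2.250: state=(-1.749, -0.098)
t=2.500: state=(-1.723, 0.259)
t=2.750: state=(-1.634, 0.433)
t=3.000: state=(-1.511, 0.549)
t=3.250: state=(-1.360, 0.663)
t=3.500: state=(-1.177, 0.810)
t=3.750: state=(-0.949, 1.030)
t=4.000: state=(-0.650, 1.394)
t=4.250: state=(-0.230, 2.014)
t=4.500: state=(0.382, 2.900)
t=4.750: state=(1.169, 3.125)
t=5.000: state=(1.783, 1.612)
t=5.250: state=(1.999, 0.282)
t=5.500: state=(1.997, -0.209)
t=5.750: state=(1.921, -0.371)
t=6.000: state=(1.818, -0.446)
t=6.250: state=(1.699, -0.506)
t=6.500: state=(1.564, -0.572)
t=6.690: state=(1.450, -0.636)
largest grid value and its neighbours: y(4.660)=3.24189, y(4.670)=3.24268, y(4.680)=3.24021
parabola through these three points peaks at t≈4.667 with y≈3.24279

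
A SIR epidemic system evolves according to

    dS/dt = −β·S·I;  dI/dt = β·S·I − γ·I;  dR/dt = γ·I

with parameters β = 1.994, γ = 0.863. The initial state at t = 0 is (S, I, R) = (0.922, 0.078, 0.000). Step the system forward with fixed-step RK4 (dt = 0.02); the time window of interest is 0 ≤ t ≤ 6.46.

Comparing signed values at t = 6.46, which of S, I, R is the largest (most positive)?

t=0.000: state=(0.922, 0.078, 0.000)
step 1 (dt=0.02): k1=(-0.143, 0.076, 0.067), k2=(-0.145, 0.077, 0.068), k3=(-0.145, 0.077, 0.068), k4=(-0.146, 0.077, 0.069); state += dt/6·(k1+2k2+2k3+k4)
t=0.020: state=(0.919, 0.080, 0.001)
t=0.040: state=(0.916, 0.081, 0.003)
t=0.060: state=(0.913, 0.083, 0.004)
continuing one RK4 step at a time; state shown every 25 steps (Δt=0.5):
t=0.500: state=(0.835, 0.122, 0.043)
t=1.000: state=(0.721, 0.172, 0.106)
t=1.500: state=(0.594, 0.216, 0.191)
t=2.000: state=(0.472, 0.238, 0.289)
t=2.500: state=(0.372, 0.235, 0.392)
t=3.000: state=(0.297, 0.213, 0.490)
t=3.500: state=(0.244, 0.181, 0.575)
t=4.000: state=(0.208, 0.147, 0.645)
t=4.500: state=(0.182, 0.116, 0.702)
t=5.000: state=(0.164, 0.089, 0.746)
t=5.500: state=(0.152, 0.068, 0.780)
t=6.000: state=(0.143, 0.051, 0.805)
t=6.460: state=(0.138, 0.039, 0.823)
compare at T: S=0.138, I=0.039, R=0.823

largest component: R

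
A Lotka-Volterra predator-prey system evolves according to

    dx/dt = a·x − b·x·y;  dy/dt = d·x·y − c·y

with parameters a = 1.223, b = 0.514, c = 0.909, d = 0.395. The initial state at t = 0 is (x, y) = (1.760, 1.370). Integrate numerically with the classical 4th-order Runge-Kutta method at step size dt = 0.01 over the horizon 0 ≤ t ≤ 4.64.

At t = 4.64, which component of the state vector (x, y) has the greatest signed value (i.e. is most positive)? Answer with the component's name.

largest component: y

t=0.000: state=(1.760, 1.370)
step 1 (dt=0.01): k1=(0.913, -0.293), k2=(0.917, -0.290), k3=(0.917, -0.290), k4=(0.921, -0.287); state += dt/6·(k1+2k2+2k3+k4)
t=0.010: state=(1.769, 1.367)
t=0.020: state=(1.778, 1.364)
t=0.030: state=(1.788, 1.361)
continuing one RK4 step at a time; state shown every 20 steps (Δt=0.2):
t=0.200: state=(1.958, 1.323)
t=0.400: state=(2.185, 1.299)
t=0.600: state=(2.443, 1.300)
t=0.800: state=(2.726, 1.329)
t=1.000: state=(3.028, 1.391)
t=1.200: state=(3.336, 1.491)
t=1.400: state=(3.629, 1.637)
t=1.600: state=(3.879, 1.837)
t=1.800: state=(4.049, 2.096)
t=2.000: state=(4.103, 2.414)
t=2.200: state=(4.015, 2.776)
t=2.400: state=(3.780, 3.152)
t=2.600: state=(3.429, 3.496)
t=2.800: state=(3.013, 3.760)
t=3.000: state=(2.592, 3.912)
t=3.200: state=(2.208, 3.941)
t=3.400: state=(1.887, 3.861)
t=3.600: state=(1.633, 3.698)
t=3.800: state=(1.442, 3.480)
t=4.000: state=(1.304, 3.233)
t=4.200: state=(1.210, 2.976)
t=4.400: state=(1.153, 2.723)
t=4.600: state=(1.127, 2.484)
t=4.640: state=(1.125, 2.438)
compare at T: x=1.125, y=2.438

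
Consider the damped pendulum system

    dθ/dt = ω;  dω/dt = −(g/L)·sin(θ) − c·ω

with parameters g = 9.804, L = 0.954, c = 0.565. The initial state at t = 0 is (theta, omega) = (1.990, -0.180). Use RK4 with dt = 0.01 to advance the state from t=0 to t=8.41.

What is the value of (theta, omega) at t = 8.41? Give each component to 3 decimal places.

(theta, omega) = (0.158, -0.217)

t=0.000: state=(1.990, -0.180)
step 1 (dt=0.01): k1=(-0.180, -9.285), k2=(-0.226, -9.263), k3=(-0.226, -9.264), k4=(-0.273, -9.242); state += dt/6·(k1+2k2+2k3+k4)
t=0.010: state=(1.988, -0.273)
t=0.020: state=(1.985, -0.365)
t=0.030: state=(1.980, -0.457)
continuing one RK4 step at a time; state shown every 50 steps (Δt=0.5):
t=0.500: state=(0.796, -4.324)
t=1.000: state=(-1.139, -2.024)
t=1.500: state=(-0.907, 2.641)
t=2.000: state=(0.644, 2.293)
t=2.500: state=(0.761, -1.698)
t=3.000: state=(-0.402, -1.955)
t=3.500: state=(-0.592, 1.179)
t=4.000: state=(0.279, 1.533)
t=4.500: state=(0.447, -0.873)
t=5.000: state=(-0.209, -1.162)
t=5.500: state=(-0.334, 0.674)
t=6.000: state=(0.163, 0.866)
t=6.500: state=(0.247, -0.532)
t=7.000: state=(-0.130, -0.637)
t=7.500: state=(-0.182, 0.423)
t=8.000: state=(0.105, 0.465)
t=8.410: state=(0.158, -0.217)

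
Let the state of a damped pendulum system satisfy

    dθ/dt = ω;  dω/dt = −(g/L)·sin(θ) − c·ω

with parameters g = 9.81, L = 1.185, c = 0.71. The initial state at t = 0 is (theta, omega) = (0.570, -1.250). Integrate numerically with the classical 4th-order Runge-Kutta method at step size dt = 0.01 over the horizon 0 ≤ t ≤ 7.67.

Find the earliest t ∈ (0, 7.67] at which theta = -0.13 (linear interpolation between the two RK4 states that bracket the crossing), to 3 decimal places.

t = 0.433

t=0.000: state=(0.570, -1.250)
step 1 (dt=0.01): k1=(-1.250, -3.580), k2=(-1.268, -3.523), k3=(-1.268, -3.523), k4=(-1.285, -3.466); state += dt/6·(k1+2k2+2k3+k4)
t=0.010: state=(0.557, -1.285)
t=0.020: state=(0.544, -1.319)
t=0.030: state=(0.531, -1.352)
continuing one RK4 step at a time; state shown every 25 steps (Δt=0.25):
t=0.250: state=(0.178, -1.743)
t=0.430: state=(-0.126, -1.562)
next step: t=0.440: state=(-0.141, -1.540) — theta has crossed -0.13
linear interpolation between t=0.430 (-0.12568) and t=0.440 (-0.14119) → t≈0.433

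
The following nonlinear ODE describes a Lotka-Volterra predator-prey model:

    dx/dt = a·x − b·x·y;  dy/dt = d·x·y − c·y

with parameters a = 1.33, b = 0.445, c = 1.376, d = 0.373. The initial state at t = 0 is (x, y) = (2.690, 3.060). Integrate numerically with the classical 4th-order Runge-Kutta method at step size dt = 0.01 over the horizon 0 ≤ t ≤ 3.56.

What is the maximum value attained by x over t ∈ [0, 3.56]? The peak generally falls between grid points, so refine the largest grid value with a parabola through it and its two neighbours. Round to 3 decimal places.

t=0.000: state=(2.690, 3.060)
step 1 (dt=0.01): k1=(-0.085, -1.140), k2=(-0.078, -1.139), k3=(-0.078, -1.139), k4=(-0.072, -1.137); state += dt/6·(k1+2k2+2k3+k4)
t=0.010: state=(2.689, 3.049)
t=0.020: state=(2.689, 3.037)
t=0.030: state=(2.688, 3.026)
continuing one RK4 step at a time; state shown every 20 steps (Δt=0.2):
t=0.200: state=(2.700, 2.840)
t=0.400: state=(2.760, 2.643)
t=0.600: state=(2.868, 2.476)
t=0.800: state=(3.021, 2.341)
t=1.000: state=(3.215, 2.243)
t=1.200: state=(3.446, 2.184)
t=1.400: state=(3.706, 2.165)
t=1.600: state=(3.985, 2.190)
t=1.800: state=(4.266, 2.263)
t=2.000: state=(4.528, 2.386)
t=2.200: state=(4.742, 2.561)
t=2.400: state=(4.879, 2.787)
t=2.600: state=(4.910, 3.051)
t=2.800: state=(4.822, 3.333)
t=3.000: state=(4.620, 3.603)
t=3.200: state=(4.330, 3.822)
t=3.400: state=(3.993, 3.959)
t=3.560: state=(3.720, 3.999)
largest grid value and its neighbours: x(2.540)=4.91286, x(2.550)=4.91315, x(2.560)=4.91315
parabola through these three points peaks at t≈2.555 with x≈4.91319

max x = 4.913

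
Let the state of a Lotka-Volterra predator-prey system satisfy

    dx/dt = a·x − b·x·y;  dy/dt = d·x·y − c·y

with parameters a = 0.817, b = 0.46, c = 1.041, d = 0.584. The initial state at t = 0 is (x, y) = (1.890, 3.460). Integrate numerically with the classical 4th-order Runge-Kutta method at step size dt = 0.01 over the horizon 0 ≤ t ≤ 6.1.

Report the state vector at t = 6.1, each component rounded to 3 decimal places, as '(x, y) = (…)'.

t=0.000: state=(1.890, 3.460)
step 1 (dt=0.01): k1=(-1.464, 0.217), k2=(-1.459, 0.202), k3=(-1.459, 0.202), k4=(-1.454, 0.188); state += dt/6·(k1+2k2+2k3+k4)
t=0.010: state=(1.875, 3.462)
t=0.020: state=(1.861, 3.464)
t=0.030: state=(1.847, 3.465)
continuing one RK4 step at a time; state shown every 20 steps (Δt=0.2):
t=0.200: state=(1.618, 3.447)
t=0.400: state=(1.394, 3.336)
t=0.600: state=(1.217, 3.154)
t=0.800: state=(1.083, 2.928)
t=1.000: state=(0.985, 2.682)
t=1.200: state=(0.917, 2.433)
t=1.400: state=(0.873, 2.193)
t=1.600: state=(0.849, 1.969)
t=1.800: state=(0.842, 1.765)
t=2.000: state=(0.850, 1.582)
t=2.200: state=(0.872, 1.420)
t=2.400: state=(0.907, 1.279)
t=2.600: state=(0.955, 1.158)
t=2.800: state=(1.016, 1.055)
t=3.000: state=(1.090, 0.969)
t=3.200: state=(1.178, 0.898)
t=3.400: state=(1.280, 0.841)
t=3.600: state=(1.398, 0.799)
t=3.800: state=(1.532, 0.770)
t=4.000: state=(1.682, 0.754)
t=4.200: state=(1.848, 0.752)
t=4.400: state=(2.030, 0.766)
t=4.600: state=(2.225, 0.797)
t=4.800: state=(2.429, 0.850)
t=5.000: state=(2.636, 0.927)
t=5.200: state=(2.836, 1.037)
t=5.400: state=(3.016, 1.185)
t=5.600: state=(3.158, 1.381)
t=5.800: state=(3.238, 1.631)
t=6.000: state=(3.238, 1.934)
t=6.100: state=(3.202, 2.104)

(x, y) = (3.202, 2.104)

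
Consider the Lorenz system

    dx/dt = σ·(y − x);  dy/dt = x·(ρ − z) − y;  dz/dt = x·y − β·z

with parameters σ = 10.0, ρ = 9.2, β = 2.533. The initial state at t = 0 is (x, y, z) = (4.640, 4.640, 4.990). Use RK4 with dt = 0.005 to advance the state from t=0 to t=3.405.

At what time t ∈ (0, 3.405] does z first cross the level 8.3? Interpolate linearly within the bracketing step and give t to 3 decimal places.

t = 0.226

t=0.000: state=(4.640, 4.640, 4.990)
step 1 (dt=0.005): k1=(0.000, 14.894, 8.890), k2=(0.372, 14.754, 9.006), k3=(0.360, 14.757, 9.008), k4=(0.720, 14.619, 9.127); state += dt/6·(k1+2k2+2k3+k4)
t=0.005: state=(4.642, 4.714, 5.035)
t=0.010: state=(4.647, 4.786, 5.081)
t=0.015: state=(4.656, 4.857, 5.129)
continuing one RK4 step at a time; state shown every 40 steps (Δt=0.2):
t=0.200: state=(5.862, 6.476, 7.829)
t=0.225: state=(6.000, 6.483, 8.281)
next step: t=0.230: state=(6.023, 6.477, 8.370) — z has crossed 8.3
linear interpolation between t=0.225 (8.28083) and t=0.230 (8.37018) → t≈0.226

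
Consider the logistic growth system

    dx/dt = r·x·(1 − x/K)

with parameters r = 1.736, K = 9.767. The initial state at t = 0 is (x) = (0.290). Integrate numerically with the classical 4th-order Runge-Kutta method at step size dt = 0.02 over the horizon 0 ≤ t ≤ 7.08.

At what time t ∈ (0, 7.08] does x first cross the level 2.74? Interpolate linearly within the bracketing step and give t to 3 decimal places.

t = 1.466

t=0.000: state=(0.290)
step 1 (dt=0.02): k1=(0.488), k2=(0.496), k3=(0.497), k4=(0.505); state += dt/6·(k1+2k2+2k3+k4)
t=0.020: state=(0.300)
t=0.040: state=(0.310)
t=0.060: state=(0.321)
continuing one RK4 step at a time; state shown every 25 steps (Δt=0.5):
t=0.500: state=(0.664)
t=1.000: state=(1.445)
t=1.460: state=(2.720)
next step: t=1.480: state=(2.788) — x has crossed 2.74
linear interpolation between t=1.460 (2.71958) and t=1.480 (2.78824) → t≈1.466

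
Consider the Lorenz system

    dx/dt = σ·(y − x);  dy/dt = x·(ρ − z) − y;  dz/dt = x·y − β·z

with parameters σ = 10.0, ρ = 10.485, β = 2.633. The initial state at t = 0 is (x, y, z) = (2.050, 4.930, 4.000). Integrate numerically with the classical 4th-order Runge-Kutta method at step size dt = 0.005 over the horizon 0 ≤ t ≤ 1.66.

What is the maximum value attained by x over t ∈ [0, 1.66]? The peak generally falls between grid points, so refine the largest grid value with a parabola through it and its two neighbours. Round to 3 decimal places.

t=0.000: state=(2.050, 4.930, 4.000)
step 1 (dt=0.005): k1=(28.800, 8.364, -0.426), k2=(28.289, 8.813, -0.023), k3=(28.313, 8.801, -0.030), k4=(27.824, 9.239, 0.369); state += dt/6·(k1+2k2+2k3+k4)
t=0.005: state=(2.192, 4.974, 4.000)
t=0.010: state=(2.328, 5.022, 4.004)
t=0.015: state=(2.461, 5.075, 4.011)
continuing one RK4 step at a time; state shown every 20 steps (Δt=0.1):
t=0.100: state=(4.360, 6.401, 4.737)
t=0.200: state=(6.320, 8.138, 7.158)
t=0.300: state=(7.670, 8.343, 10.791)
t=0.400: state=(7.409, 6.247, 13.292)
t=0.500: state=(5.734, 3.818, 13.091)
t=0.600: state=(4.014, 2.611, 11.374)
t=0.700: state=(3.007, 2.378, 9.475)
t=0.800: state=(2.687, 2.639, 7.891)
t=0.900: state=(2.857, 3.226, 6.768)
t=1.000: state=(3.403, 4.119, 6.209)
t=1.100: state=(4.271, 5.276, 6.364)
t=1.200: state=(5.348, 6.444, 7.405)
t=1.300: state=(6.310, 7.044, 9.229)
t=1.400: state=(6.648, 6.542, 11.056)
t=1.500: state=(6.125, 5.258, 11.841)
t=1.600: state=(5.127, 4.107, 11.388)
t=1.660: state=(4.557, 3.697, 10.763)
largest grid value and its neighbours: x(0.330)=7.79045, x(0.335)=7.79394, x(0.340)=7.79258
parabola through these three points peaks at t≈0.336 with x≈7.79405

max x = 7.794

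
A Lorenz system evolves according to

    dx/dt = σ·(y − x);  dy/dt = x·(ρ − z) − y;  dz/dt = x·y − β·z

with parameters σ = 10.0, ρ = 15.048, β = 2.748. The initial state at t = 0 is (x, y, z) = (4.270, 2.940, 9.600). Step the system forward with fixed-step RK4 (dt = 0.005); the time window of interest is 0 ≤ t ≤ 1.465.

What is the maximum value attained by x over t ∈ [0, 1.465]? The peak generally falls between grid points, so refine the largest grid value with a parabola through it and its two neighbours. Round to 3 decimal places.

max x = 8.907

t=0.000: state=(4.270, 2.940, 9.600)
step 1 (dt=0.005): k1=(-13.300, 20.323, -13.827), k2=(-12.459, 20.237, -13.615), k3=(-12.483, 20.247, -13.611), k4=(-11.664, 20.168, -13.398); state += dt/6·(k1+2k2+2k3+k4)
t=0.005: state=(4.208, 3.041, 9.532)
t=0.010: state=(4.153, 3.142, 9.466)
t=0.015: state=(4.106, 3.242, 9.402)
continuing one RK4 step at a time; state shown every 10 steps (Δt=0.05):
t=0.050: state=(3.960, 3.936, 9.020)
t=0.100: state=(4.167, 4.965, 8.703)
t=0.150: state=(4.718, 6.095, 8.732)
t=0.200: state=(5.519, 7.319, 9.218)
t=0.250: state=(6.487, 8.523, 10.267)
t=0.300: state=(7.503, 9.465, 11.913)
t=0.350: state=(8.374, 9.814, 14.000)
t=0.400: state=(8.864, 9.317, 16.102)
t=0.450: state=(8.790, 8.040, 17.649)
t=0.500: state=(8.150, 6.409, 18.253)
t=0.550: state=(7.139, 4.934, 17.926)
t=0.600: state=(6.036, 3.908, 16.970)
t=0.650: state=(5.068, 3.361, 15.720)
t=0.700: state=(4.350, 3.191, 14.412)
t=0.750: state=(3.907, 3.287, 13.179)
t=0.800: state=(3.719, 3.575, 12.092)
t=0.850: state=(3.752, 4.022, 11.199)
t=0.900: state=(3.980, 4.616, 10.538)
t=0.950: state=(4.383, 5.353, 10.157)
t=1.000: state=(4.944, 6.214, 10.114)
t=1.050: state=(5.641, 7.144, 10.471)
t=1.100: state=(6.426, 8.032, 11.276)
t=1.150: state=(7.210, 8.695, 12.511)
t=1.200: state=(7.861, 8.924, 14.034)
t=1.250: state=(8.225, 8.579, 15.551)
t=1.300: state=(8.193, 7.708, 16.701)
t=1.350: state=(7.761, 6.562, 17.224)
t=1.400: state=(7.049, 5.461, 17.088)
t=1.450: state=(6.235, 4.626, 16.449)
t=1.465: state=(5.998, 4.441, 16.191)
largest grid value and its neighbours: x(0.415)=8.90531, x(0.420)=8.90711, x(0.425)=8.90281
parabola through these three points peaks at t≈0.419 with x≈8.90724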